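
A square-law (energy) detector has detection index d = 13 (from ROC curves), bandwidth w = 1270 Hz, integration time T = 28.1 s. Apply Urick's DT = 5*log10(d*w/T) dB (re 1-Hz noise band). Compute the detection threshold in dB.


DT = 5*log10(d*w/T) = 5*log10(13 * 1270 / 28.1) = 5*log10(587.54) = 13.85

13.85 dB


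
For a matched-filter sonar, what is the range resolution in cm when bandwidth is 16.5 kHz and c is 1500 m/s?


dR = c/(2*BW) = 1500 / (2 * 16.5e3) = 0.0455 m = 4.55 cm

4.55 cm


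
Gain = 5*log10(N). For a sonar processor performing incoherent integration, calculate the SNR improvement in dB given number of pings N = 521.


Gain = 5*log10(521) = 13.58

13.58 dB


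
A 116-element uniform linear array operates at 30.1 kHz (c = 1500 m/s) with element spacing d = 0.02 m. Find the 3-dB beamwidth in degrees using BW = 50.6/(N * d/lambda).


1.09 deg


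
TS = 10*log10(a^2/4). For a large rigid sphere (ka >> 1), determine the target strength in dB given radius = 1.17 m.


TS = 10*log10(1.17^2 / 4) = 10*log10(0.342225) = -4.66

-4.66 dB


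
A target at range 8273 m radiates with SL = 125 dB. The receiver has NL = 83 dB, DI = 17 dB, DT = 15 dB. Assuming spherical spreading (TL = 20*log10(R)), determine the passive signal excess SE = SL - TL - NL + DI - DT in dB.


-34.35 dB


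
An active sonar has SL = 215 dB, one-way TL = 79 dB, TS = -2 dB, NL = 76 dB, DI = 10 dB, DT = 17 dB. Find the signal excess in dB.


SE = SL - 2*TL + TS - NL + DI - DT = 215 - 2*79 + (-2) - 76 + 10 - 17 = -28

-28 dB


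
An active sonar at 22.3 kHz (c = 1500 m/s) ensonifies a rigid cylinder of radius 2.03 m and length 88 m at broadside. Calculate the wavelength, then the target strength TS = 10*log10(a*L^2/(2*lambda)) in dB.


Step 1: lambda = c/f = 1500/22300 = 0.06726 m
Step 2: TS = 10*log10(a*L^2/(2*lambda)) = 10*log10(2.03*88^2/(2*0.06726)) = 50.68

50.68 dB


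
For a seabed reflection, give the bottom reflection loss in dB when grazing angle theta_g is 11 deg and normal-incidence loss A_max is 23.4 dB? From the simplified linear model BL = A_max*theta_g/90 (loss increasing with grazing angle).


2.86 dB


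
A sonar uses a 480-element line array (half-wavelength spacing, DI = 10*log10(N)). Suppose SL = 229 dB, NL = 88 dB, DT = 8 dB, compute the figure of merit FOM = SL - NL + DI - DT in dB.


Step 1: DI = 10*log10(480) = 26.81 dB
Step 2: FOM = SL - NL + DI - DT = 229 - 88 + 26.81 - 8 = 159.81

159.81 dB


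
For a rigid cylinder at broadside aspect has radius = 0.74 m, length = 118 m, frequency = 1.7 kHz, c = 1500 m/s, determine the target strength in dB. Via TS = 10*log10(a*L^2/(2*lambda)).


37.66 dB


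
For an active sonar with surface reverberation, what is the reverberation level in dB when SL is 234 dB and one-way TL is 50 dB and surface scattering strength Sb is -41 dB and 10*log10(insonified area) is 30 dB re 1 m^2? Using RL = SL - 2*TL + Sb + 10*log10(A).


RL = SL - 2*TL + Sb + 10*log10(A) = 234 - 2*50 + (-41) + 30 = 123

123 dB


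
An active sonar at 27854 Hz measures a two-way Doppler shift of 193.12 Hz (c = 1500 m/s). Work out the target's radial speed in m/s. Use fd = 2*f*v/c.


5.2 m/s


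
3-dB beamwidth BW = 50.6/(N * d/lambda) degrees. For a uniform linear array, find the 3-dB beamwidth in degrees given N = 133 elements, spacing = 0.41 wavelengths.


BW = 50.6 / (133 * 0.41) = 50.6 / 54.53 = 0.93

0.93 deg


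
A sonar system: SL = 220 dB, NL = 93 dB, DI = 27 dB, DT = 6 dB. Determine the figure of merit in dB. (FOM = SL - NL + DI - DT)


FOM = SL - NL + DI - DT = 220 - 93 + 27 - 6 = 148

148 dB


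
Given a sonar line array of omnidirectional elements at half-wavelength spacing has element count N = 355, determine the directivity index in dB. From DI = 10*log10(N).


DI = 10*log10(355) = 25.5

25.5 dB


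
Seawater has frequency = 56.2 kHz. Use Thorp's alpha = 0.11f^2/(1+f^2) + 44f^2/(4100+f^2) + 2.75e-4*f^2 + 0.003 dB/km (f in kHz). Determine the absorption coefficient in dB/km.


f^2 = 3158.44
alpha = 0.11*3158.44/(1+3158.44) + 44*3158.44/(4100+3158.44) + 2.75e-4*3158.44 + 0.003 = 20.128

20.128 dB/km


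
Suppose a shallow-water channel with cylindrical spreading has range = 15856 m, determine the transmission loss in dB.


TL = 10*log10(15856) = 42.0

42.0 dB


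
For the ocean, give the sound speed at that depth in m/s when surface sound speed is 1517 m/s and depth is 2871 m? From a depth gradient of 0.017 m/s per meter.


c = 1517 + 0.017 * 2871 = 1565.807

1565.807 m/s


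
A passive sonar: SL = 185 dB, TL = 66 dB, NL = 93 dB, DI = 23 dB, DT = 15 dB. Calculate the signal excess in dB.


SE = SL - TL - NL + DI - DT = 185 - 66 - 93 + 23 - 15 = 34

34 dB


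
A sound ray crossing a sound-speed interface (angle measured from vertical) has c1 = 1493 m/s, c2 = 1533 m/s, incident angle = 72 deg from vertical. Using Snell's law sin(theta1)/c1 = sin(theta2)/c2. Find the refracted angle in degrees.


77.56 deg


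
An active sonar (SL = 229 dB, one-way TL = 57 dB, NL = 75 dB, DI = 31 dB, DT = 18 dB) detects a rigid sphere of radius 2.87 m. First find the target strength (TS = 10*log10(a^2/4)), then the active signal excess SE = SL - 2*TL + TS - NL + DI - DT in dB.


Step 1: TS = 10*log10(2.87^2/4) = 3.14 dB
Step 2: SE = SL - 2*TL + TS - NL + DI - DT = 229 - 2*57 + (3.14) - 75 + 31 - 18 = 56.14

56.14 dB


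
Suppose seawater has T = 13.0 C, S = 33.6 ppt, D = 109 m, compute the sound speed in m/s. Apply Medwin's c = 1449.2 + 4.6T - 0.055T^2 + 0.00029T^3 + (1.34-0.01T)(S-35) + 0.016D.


c = 1449.2 + 4.6*13.0 - 0.055*13.0^2 + 0.00029*13.0^3 + (1.34 - 0.01*13.0)*(33.6 - 35) + 0.016*109 = 1500.39

1500.39 m/s


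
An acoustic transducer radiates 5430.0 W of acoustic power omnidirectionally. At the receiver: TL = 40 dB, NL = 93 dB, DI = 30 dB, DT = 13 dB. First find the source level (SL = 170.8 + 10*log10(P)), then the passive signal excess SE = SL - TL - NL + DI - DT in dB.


Step 1: SL = 170.8 + 10*log10(5430.0) = 208.15 dB
Step 2: SE = SL - TL - NL + DI - DT = 208.15 - 40 - 93 + 30 - 13 = 92.15

92.15 dB


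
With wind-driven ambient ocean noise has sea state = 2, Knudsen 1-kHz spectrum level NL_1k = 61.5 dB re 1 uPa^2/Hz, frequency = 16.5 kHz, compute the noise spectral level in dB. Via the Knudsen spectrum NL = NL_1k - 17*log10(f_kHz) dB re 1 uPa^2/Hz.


40.8 dB


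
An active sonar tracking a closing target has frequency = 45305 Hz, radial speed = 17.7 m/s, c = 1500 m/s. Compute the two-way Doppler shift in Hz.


fd = 2*f*v/c = 2 * 45305 * 17.7 / 1500 = 1069.2

1069.2 Hz


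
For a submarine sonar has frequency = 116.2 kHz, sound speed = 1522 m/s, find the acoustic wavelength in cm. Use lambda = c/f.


lambda = c/f = 1522 / 116200 = 0.0131 m = 1.31 cm

1.31 cm


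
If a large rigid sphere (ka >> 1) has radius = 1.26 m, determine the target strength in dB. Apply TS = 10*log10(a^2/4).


-4.01 dB


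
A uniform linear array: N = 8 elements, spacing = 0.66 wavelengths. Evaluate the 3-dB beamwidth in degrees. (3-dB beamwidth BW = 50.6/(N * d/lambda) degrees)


9.58 deg


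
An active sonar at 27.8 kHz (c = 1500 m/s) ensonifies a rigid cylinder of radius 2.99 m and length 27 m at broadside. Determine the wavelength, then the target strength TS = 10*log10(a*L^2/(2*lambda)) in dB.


Step 1: lambda = c/f = 1500/27800 = 0.05396 m
Step 2: TS = 10*log10(a*L^2/(2*lambda)) = 10*log10(2.99*27^2/(2*0.05396)) = 43.05

43.05 dB


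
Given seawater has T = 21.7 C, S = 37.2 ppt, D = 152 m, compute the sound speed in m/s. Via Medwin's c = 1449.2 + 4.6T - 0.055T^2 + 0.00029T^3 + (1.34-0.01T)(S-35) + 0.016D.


c = 1449.2 + 4.6*21.7 - 0.055*21.7^2 + 0.00029*21.7^3 + (1.34 - 0.01*21.7)*(37.2 - 35) + 0.016*152 = 1530.99

1530.99 m/s


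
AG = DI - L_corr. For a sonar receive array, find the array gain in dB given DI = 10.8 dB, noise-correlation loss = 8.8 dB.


2.0 dB


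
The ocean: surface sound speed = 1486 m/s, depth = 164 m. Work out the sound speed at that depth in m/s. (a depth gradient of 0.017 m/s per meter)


c = 1486 + 0.017 * 164 = 1488.788

1488.788 m/s


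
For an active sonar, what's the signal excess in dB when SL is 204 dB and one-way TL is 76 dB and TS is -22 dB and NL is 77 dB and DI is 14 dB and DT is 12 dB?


SE = SL - 2*TL + TS - NL + DI - DT = 204 - 2*76 + (-22) - 77 + 14 - 12 = -45

-45 dB


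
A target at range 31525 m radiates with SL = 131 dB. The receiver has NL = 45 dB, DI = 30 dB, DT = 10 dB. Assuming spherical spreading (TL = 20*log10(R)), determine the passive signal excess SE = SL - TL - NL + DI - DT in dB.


Step 1: TL = 20*log10(31525) = 89.97 dB
Step 2: SE = 131 - 89.97 - 45 + 30 - 10 = 16.03

16.03 dB


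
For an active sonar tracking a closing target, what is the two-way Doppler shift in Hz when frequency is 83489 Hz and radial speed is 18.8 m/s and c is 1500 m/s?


fd = 2*f*v/c = 2 * 83489 * 18.8 / 1500 = 2092.79

2092.79 Hz


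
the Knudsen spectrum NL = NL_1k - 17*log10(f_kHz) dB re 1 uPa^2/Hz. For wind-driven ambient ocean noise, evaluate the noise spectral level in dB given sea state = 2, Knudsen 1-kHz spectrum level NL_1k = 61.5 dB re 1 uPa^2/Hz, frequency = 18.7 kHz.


39.88 dB


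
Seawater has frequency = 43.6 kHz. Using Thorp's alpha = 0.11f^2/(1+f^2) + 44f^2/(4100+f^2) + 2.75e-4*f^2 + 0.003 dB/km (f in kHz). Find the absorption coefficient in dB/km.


f^2 = 1900.96
alpha = 0.11*1900.96/(1+1900.96) + 44*1900.96/(4100+1900.96) + 2.75e-4*1900.96 + 0.003 = 14.574

14.574 dB/km


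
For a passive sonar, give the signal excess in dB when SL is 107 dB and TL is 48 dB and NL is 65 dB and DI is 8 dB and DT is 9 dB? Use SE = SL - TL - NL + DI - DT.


-7 dB


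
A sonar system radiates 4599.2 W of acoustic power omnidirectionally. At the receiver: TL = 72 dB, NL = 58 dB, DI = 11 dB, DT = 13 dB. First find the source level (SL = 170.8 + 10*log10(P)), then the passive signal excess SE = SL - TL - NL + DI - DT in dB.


Step 1: SL = 170.8 + 10*log10(4599.2) = 207.43 dB
Step 2: SE = SL - TL - NL + DI - DT = 207.43 - 72 - 58 + 11 - 13 = 75.43

75.43 dB


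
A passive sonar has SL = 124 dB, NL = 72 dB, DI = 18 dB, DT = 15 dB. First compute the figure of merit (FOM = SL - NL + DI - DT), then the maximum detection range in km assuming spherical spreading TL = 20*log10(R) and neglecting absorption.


Step 1: FOM = SL - NL + DI - DT = 124 - 72 + 18 - 15 = 55 dB
Step 2: at max range FOM = TL = 20*log10(R), so R = 10^(55/20) = 562.34 m = 0.56 km

0.56 km


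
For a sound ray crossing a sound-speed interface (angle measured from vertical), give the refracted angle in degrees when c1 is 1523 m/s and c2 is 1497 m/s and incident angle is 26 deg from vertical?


sin(theta2) = (c2/c1)*sin(theta1) = (1497/1523)*sin(26 deg) = 0.43089
theta2 = arcsin(0.43089) = 25.52

25.52 deg


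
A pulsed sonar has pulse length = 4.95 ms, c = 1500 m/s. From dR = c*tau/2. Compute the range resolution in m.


dR = c*tau/2 = 1500 * 4.95e-3 / 2 = 3.7125

3.7125 m


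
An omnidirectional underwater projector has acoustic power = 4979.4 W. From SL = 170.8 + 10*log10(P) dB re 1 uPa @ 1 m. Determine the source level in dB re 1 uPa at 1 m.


207.77 dB


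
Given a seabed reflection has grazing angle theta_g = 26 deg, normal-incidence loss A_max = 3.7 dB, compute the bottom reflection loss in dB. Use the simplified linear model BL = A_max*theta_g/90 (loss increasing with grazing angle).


1.07 dB


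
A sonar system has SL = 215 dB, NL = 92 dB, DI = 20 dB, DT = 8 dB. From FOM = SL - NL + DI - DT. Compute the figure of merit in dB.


FOM = SL - NL + DI - DT = 215 - 92 + 20 - 8 = 135

135 dB


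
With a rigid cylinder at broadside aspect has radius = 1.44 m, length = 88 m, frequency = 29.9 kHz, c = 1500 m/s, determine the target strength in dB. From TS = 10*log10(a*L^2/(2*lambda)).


50.46 dB


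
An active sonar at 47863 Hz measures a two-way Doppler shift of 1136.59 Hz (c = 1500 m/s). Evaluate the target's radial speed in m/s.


17.81 m/s


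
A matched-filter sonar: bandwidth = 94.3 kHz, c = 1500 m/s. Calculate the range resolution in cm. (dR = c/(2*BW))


0.8 cm


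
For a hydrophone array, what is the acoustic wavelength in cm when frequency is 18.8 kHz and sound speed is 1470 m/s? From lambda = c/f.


7.82 cm


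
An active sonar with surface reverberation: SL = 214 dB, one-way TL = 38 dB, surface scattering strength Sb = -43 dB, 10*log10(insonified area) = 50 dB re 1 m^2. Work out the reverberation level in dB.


RL = SL - 2*TL + Sb + 10*log10(A) = 214 - 2*38 + (-43) + 50 = 145

145 dB


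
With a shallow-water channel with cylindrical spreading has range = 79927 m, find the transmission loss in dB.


TL = 10*log10(79927) = 49.03

49.03 dB


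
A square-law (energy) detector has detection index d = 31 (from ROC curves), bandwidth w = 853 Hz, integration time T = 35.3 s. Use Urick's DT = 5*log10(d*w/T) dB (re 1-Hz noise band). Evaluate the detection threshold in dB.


DT = 5*log10(d*w/T) = 5*log10(31 * 853 / 35.3) = 5*log10(749.09) = 14.37

14.37 dB


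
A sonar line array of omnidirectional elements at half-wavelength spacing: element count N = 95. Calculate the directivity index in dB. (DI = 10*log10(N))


DI = 10*log10(95) = 19.78

19.78 dB


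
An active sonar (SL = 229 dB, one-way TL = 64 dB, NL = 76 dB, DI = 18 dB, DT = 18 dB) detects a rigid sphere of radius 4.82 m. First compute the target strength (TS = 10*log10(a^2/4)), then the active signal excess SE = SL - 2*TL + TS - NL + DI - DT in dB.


Step 1: TS = 10*log10(4.82^2/4) = 7.64 dB
Step 2: SE = SL - 2*TL + TS - NL + DI - DT = 229 - 2*64 + (7.64) - 76 + 18 - 18 = 32.64

32.64 dB


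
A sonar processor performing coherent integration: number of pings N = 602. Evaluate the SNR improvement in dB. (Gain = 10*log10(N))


Gain = 10*log10(602) = 27.8

27.8 dB


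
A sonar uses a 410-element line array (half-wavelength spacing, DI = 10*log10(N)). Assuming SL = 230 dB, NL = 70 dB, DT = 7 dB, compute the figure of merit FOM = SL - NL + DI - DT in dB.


Step 1: DI = 10*log10(410) = 26.13 dB
Step 2: FOM = SL - NL + DI - DT = 230 - 70 + 26.13 - 7 = 179.13

179.13 dB


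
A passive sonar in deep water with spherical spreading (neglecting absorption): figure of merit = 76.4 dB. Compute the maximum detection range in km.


6.61 km


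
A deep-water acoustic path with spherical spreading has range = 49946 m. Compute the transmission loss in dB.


TL = 20*log10(49946) = 93.97

93.97 dB


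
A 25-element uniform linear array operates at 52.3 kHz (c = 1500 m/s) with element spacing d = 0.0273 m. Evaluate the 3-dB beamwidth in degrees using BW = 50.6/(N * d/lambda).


Step 1: lambda = 1500/52300 = 0.02868 m
Step 2: d/lambda = 0.0273/0.02868 = 0.9519
Step 3: BW = 50.6/(N * d/lambda) = 50.6/(25 * 0.9519) = 2.13

2.13 deg


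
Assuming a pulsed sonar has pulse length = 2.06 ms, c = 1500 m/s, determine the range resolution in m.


dR = c*tau/2 = 1500 * 2.06e-3 / 2 = 1.545

1.545 m


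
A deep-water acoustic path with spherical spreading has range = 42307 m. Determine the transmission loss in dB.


92.53 dB


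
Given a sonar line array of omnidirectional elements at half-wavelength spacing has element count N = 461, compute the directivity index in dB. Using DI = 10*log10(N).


DI = 10*log10(461) = 26.64

26.64 dB


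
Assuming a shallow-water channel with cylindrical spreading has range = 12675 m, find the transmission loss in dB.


TL = 10*log10(12675) = 41.03

41.03 dB


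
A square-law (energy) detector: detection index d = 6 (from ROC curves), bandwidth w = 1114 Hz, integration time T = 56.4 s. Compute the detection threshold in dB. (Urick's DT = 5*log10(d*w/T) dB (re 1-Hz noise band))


DT = 5*log10(d*w/T) = 5*log10(6 * 1114 / 56.4) = 5*log10(118.51) = 10.37

10.37 dB


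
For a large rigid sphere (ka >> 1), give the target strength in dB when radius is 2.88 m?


3.17 dB


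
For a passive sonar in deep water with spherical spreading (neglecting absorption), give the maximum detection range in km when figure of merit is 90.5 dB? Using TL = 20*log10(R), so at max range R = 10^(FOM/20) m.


At max range FOM = TL, so 20*log10(R) = 90.5
R = 10^(90.5/20) = 33496.54 m = 33.5 km

33.5 km


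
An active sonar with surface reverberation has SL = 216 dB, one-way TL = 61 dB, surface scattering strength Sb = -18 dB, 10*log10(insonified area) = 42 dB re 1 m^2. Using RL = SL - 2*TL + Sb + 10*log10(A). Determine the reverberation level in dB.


RL = SL - 2*TL + Sb + 10*log10(A) = 216 - 2*61 + (-18) + 42 = 118

118 dB


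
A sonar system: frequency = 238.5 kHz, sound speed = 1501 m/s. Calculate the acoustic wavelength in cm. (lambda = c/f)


lambda = c/f = 1501 / 238500 = 0.0063 m = 0.63 cm

0.63 cm


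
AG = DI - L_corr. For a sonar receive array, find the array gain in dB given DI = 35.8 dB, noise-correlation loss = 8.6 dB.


27.2 dB


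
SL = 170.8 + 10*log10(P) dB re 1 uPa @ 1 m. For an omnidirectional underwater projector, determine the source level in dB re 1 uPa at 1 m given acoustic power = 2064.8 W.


SL = 170.8 + 10*log10(2064.8) = 170.8 + 33.15 = 203.95

203.95 dB


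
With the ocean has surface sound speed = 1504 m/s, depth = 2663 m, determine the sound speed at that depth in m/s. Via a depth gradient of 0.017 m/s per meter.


1549.271 m/s


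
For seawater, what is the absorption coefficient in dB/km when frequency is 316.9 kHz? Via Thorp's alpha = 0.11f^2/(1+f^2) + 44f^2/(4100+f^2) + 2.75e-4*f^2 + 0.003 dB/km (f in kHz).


70.004 dB/km


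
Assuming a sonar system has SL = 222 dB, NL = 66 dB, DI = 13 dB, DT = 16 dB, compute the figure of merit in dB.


153 dB


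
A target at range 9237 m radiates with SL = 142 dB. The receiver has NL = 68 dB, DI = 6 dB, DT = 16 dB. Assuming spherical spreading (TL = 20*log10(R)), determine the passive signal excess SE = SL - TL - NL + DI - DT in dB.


Step 1: TL = 20*log10(9237) = 79.31 dB
Step 2: SE = 142 - 79.31 - 68 + 6 - 16 = -15.31

-15.31 dB


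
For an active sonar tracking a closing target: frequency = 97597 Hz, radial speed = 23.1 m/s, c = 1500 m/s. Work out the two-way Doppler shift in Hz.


fd = 2*f*v/c = 2 * 97597 * 23.1 / 1500 = 3005.99

3005.99 Hz


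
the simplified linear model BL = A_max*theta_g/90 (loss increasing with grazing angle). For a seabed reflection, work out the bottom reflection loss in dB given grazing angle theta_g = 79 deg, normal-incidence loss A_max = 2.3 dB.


BL = A_max * theta_g / 90 = 2.3 * 79 / 90 = 2.02

2.02 dB


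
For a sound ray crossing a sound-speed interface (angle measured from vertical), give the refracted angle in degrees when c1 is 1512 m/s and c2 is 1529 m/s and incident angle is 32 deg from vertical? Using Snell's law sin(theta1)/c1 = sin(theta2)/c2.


32.4 deg


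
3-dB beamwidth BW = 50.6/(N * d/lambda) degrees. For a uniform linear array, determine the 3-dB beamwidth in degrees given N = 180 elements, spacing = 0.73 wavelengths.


BW = 50.6 / (180 * 0.73) = 50.6 / 131.4 = 0.39

0.39 deg


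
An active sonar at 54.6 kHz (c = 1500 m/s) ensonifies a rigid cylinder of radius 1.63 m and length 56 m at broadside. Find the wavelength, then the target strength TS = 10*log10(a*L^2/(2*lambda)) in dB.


Step 1: lambda = c/f = 1500/54600 = 0.02747 m
Step 2: TS = 10*log10(a*L^2/(2*lambda)) = 10*log10(1.63*56^2/(2*0.02747)) = 49.69

49.69 dB


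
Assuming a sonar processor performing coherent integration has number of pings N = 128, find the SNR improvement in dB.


Gain = 10*log10(128) = 21.07

21.07 dB


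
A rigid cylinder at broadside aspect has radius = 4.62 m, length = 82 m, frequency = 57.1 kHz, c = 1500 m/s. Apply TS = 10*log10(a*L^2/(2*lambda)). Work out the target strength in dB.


lambda = 1500/57100 = 0.02627 m
TS = 10*log10(4.62*82^2/(2*0.02627)) = 57.72

57.72 dB


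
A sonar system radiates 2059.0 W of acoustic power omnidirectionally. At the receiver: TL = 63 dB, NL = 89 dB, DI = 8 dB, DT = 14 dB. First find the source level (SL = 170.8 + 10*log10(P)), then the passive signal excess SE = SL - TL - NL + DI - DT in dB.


Step 1: SL = 170.8 + 10*log10(2059.0) = 203.94 dB
Step 2: SE = SL - TL - NL + DI - DT = 203.94 - 63 - 89 + 8 - 14 = 45.94

45.94 dB


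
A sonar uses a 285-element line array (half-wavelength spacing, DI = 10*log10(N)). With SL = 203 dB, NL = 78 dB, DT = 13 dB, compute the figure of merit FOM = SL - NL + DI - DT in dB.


Step 1: DI = 10*log10(285) = 24.55 dB
Step 2: FOM = SL - NL + DI - DT = 203 - 78 + 24.55 - 13 = 136.55

136.55 dB


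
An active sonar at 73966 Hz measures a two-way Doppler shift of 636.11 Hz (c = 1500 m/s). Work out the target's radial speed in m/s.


From fd = 2*f*v/c, v = c*fd/(2*f) = 1500 * 636.11 / (2*73966) = 6.45

6.45 m/s


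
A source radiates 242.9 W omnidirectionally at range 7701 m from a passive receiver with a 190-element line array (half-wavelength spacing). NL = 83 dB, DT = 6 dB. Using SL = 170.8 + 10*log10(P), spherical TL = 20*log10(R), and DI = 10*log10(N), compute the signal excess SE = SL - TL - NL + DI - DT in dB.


50.71 dB


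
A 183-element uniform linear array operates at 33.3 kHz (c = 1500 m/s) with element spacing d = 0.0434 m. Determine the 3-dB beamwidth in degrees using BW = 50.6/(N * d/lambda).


Step 1: lambda = 1500/33300 = 0.04505 m
Step 2: d/lambda = 0.0434/0.04505 = 0.9634
Step 3: BW = 50.6/(N * d/lambda) = 50.6/(183 * 0.9634) = 0.29

0.29 deg


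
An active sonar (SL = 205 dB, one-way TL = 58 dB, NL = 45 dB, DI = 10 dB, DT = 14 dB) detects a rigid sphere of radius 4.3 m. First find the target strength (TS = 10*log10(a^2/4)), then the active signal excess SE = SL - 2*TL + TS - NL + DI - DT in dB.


Step 1: TS = 10*log10(4.3^2/4) = 6.65 dB
Step 2: SE = SL - 2*TL + TS - NL + DI - DT = 205 - 2*58 + (6.65) - 45 + 10 - 14 = 46.65

46.65 dB


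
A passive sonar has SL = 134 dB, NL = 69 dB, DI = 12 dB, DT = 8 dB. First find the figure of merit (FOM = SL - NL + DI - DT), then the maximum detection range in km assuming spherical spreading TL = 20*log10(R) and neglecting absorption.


Step 1: FOM = SL - NL + DI - DT = 134 - 69 + 12 - 8 = 69 dB
Step 2: at max range FOM = TL = 20*log10(R), so R = 10^(69/20) = 2818.38 m = 2.82 km

2.82 km


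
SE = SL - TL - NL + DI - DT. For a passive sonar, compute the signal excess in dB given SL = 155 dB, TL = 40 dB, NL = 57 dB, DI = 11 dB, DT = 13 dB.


56 dB


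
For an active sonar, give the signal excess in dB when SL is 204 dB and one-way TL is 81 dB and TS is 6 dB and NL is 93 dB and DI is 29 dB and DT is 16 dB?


-32 dB


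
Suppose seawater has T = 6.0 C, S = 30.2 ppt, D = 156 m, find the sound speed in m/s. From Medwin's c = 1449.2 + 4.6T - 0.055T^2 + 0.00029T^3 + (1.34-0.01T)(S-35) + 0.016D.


1471.23 m/s


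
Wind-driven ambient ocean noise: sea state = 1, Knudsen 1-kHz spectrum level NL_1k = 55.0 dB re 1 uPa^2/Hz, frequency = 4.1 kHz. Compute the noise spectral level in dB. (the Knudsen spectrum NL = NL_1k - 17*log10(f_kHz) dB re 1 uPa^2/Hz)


NL = NL_1k - 17*log10(f_kHz) = 55.0 - 17*log10(4.1) = 55.0 - (10.42) = 44.58

44.58 dB


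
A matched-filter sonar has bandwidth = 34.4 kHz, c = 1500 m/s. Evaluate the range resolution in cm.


dR = c/(2*BW) = 1500 / (2 * 34.4e3) = 0.0218 m = 2.18 cm

2.18 cm


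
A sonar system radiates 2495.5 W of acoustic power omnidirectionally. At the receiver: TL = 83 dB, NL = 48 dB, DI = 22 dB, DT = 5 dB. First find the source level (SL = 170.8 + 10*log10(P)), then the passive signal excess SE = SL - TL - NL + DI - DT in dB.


Step 1: SL = 170.8 + 10*log10(2495.5) = 204.77 dB
Step 2: SE = SL - TL - NL + DI - DT = 204.77 - 83 - 48 + 22 - 5 = 90.77

90.77 dB


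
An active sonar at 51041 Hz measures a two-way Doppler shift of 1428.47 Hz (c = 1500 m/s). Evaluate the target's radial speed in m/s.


From fd = 2*f*v/c, v = c*fd/(2*f) = 1500 * 1428.47 / (2*51041) = 20.99

20.99 m/s


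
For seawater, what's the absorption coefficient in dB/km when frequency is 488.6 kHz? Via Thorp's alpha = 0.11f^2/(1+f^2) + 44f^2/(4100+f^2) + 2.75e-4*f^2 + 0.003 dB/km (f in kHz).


f^2 = 238729.96
alpha = 0.11*238729.96/(1+238729.96) + 44*238729.96/(4100+238729.96) + 2.75e-4*238729.96 + 0.003 = 109.021

109.021 dB/km


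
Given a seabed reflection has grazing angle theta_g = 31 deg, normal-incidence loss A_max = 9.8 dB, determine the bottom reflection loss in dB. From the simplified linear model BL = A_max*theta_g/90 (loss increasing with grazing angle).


BL = A_max * theta_g / 90 = 9.8 * 31 / 90 = 3.38

3.38 dB


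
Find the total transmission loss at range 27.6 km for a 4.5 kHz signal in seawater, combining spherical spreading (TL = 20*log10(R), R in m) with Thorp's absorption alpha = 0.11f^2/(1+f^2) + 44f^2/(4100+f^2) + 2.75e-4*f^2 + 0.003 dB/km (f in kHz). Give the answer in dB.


97.92 dB


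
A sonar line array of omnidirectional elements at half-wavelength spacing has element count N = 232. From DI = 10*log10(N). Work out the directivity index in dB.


DI = 10*log10(232) = 23.65

23.65 dB


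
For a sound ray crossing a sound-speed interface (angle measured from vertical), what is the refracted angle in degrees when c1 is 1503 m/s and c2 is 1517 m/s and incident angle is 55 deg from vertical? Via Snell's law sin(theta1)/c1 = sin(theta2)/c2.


sin(theta2) = (c2/c1)*sin(theta1) = (1517/1503)*sin(55 deg) = 0.82678
theta2 = arcsin(0.82678) = 55.77

55.77 deg


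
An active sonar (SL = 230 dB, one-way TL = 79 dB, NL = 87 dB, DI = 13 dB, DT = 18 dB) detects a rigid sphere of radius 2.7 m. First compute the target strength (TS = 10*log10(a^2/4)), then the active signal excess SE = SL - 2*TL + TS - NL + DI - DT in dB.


Step 1: TS = 10*log10(2.7^2/4) = 2.61 dB
Step 2: SE = SL - 2*TL + TS - NL + DI - DT = 230 - 2*79 + (2.61) - 87 + 13 - 18 = -17.39

-17.39 dB


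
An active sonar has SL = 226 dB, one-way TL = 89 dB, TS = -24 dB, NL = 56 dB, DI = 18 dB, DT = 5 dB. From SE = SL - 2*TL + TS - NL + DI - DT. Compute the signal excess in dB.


SE = SL - 2*TL + TS - NL + DI - DT = 226 - 2*89 + (-24) - 56 + 18 - 5 = -19

-19 dB


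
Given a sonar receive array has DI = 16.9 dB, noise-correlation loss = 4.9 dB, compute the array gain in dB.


AG = DI - L_corr = 16.9 - 4.9 = 12.0

12.0 dB


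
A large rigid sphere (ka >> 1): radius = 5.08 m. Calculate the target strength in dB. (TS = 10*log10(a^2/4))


8.1 dB


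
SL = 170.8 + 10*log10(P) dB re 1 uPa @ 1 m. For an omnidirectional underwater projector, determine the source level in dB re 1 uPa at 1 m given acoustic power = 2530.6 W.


204.83 dB


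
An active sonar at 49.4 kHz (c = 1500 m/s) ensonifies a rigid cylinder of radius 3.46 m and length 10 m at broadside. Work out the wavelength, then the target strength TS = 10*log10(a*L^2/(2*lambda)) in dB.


Step 1: lambda = c/f = 1500/49400 = 0.03036 m
Step 2: TS = 10*log10(a*L^2/(2*lambda)) = 10*log10(3.46*10^2/(2*0.03036)) = 37.56

37.56 dB


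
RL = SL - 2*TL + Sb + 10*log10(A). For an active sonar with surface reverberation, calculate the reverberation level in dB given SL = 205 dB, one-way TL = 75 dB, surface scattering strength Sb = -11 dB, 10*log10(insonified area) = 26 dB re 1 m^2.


RL = SL - 2*TL + Sb + 10*log10(A) = 205 - 2*75 + (-11) + 26 = 70

70 dB


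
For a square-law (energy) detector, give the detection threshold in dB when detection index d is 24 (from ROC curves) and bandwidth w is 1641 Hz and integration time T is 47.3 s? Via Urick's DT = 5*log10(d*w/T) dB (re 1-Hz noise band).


DT = 5*log10(d*w/T) = 5*log10(24 * 1641 / 47.3) = 5*log10(832.64) = 14.6

14.6 dB


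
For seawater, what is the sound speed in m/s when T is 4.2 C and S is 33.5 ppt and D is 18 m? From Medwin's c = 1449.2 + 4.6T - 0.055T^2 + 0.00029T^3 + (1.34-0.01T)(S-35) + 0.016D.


c = 1449.2 + 4.6*4.2 - 0.055*4.2^2 + 0.00029*4.2^3 + (1.34 - 0.01*4.2)*(33.5 - 35) + 0.016*18 = 1465.91

1465.91 m/s


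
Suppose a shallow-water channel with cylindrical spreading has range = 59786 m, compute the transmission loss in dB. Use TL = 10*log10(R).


TL = 10*log10(59786) = 47.77

47.77 dB


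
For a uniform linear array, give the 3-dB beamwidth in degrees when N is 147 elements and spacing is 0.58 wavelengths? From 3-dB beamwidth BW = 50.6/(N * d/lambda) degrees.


BW = 50.6 / (147 * 0.58) = 50.6 / 85.26 = 0.59

0.59 deg


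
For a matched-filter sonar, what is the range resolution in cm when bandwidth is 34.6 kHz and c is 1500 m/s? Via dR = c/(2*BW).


dR = c/(2*BW) = 1500 / (2 * 34.6e3) = 0.0217 m = 2.17 cm

2.17 cm


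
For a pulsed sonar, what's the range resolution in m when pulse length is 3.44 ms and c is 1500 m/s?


dR = c*tau/2 = 1500 * 3.44e-3 / 2 = 2.58

2.58 m


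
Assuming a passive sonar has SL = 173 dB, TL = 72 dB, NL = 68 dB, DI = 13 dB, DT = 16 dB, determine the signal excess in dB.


SE = SL - TL - NL + DI - DT = 173 - 72 - 68 + 13 - 16 = 30

30 dB


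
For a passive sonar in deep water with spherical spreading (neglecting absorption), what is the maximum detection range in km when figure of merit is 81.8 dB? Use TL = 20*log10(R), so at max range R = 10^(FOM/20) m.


At max range FOM = TL, so 20*log10(R) = 81.8
R = 10^(81.8/20) = 12302.69 m = 12.3 km

12.3 km


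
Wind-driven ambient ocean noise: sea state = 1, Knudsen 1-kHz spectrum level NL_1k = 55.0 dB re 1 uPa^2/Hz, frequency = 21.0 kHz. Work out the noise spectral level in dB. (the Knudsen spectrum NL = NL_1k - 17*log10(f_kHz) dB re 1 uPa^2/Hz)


NL = NL_1k - 17*log10(f_kHz) = 55.0 - 17*log10(21.0) = 55.0 - (22.48) = 32.52

32.52 dB


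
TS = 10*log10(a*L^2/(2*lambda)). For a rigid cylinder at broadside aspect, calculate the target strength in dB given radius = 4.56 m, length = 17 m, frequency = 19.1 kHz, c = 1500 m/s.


lambda = 1500/19100 = 0.07853 m
TS = 10*log10(4.56*17^2/(2*0.07853)) = 39.24

39.24 dB


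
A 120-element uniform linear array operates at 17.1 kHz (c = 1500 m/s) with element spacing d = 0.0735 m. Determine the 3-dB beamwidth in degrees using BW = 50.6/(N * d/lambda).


0.5 deg


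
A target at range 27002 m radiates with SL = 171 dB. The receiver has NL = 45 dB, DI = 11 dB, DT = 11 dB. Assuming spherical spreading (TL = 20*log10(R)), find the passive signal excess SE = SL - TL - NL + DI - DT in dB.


37.37 dB


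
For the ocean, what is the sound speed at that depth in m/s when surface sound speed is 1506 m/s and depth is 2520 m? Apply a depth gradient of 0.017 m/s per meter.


c = 1506 + 0.017 * 2520 = 1548.84

1548.84 m/s


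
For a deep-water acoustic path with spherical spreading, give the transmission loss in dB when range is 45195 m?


TL = 20*log10(45195) = 93.1

93.1 dB


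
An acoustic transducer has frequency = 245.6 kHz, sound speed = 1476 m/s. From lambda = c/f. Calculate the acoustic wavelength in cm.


0.6 cm


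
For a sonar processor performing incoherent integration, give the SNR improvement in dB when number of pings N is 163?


11.06 dB


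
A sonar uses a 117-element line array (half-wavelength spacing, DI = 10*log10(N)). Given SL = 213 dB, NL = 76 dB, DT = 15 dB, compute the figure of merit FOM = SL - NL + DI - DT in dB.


Step 1: DI = 10*log10(117) = 20.68 dB
Step 2: FOM = SL - NL + DI - DT = 213 - 76 + 20.68 - 15 = 142.68

142.68 dB


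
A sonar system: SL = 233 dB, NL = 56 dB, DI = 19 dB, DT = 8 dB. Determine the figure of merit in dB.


FOM = SL - NL + DI - DT = 233 - 56 + 19 - 8 = 188

188 dB


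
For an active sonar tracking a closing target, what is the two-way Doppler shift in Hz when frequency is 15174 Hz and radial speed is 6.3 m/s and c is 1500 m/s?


fd = 2*f*v/c = 2 * 15174 * 6.3 / 1500 = 127.46

127.46 Hz


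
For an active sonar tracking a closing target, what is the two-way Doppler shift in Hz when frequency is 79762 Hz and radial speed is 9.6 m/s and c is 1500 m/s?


1020.95 Hz


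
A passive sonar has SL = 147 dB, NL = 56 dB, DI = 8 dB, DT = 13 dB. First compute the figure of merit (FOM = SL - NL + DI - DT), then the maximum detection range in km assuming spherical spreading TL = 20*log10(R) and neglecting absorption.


Step 1: FOM = SL - NL + DI - DT = 147 - 56 + 8 - 13 = 86 dB
Step 2: at max range FOM = TL = 20*log10(R), so R = 10^(86/20) = 19952.62 m = 19.95 km

19.95 km


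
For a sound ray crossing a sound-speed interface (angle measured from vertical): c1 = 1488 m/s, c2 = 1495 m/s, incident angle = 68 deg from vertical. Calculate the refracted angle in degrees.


sin(theta2) = (c2/c1)*sin(theta1) = (1495/1488)*sin(68 deg) = 0.93155
theta2 = arcsin(0.93155) = 68.68

68.68 deg


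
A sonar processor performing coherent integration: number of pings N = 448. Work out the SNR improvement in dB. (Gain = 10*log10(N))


Gain = 10*log10(448) = 26.51

26.51 dB


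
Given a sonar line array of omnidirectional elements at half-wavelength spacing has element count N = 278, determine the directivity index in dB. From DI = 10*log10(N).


24.44 dB


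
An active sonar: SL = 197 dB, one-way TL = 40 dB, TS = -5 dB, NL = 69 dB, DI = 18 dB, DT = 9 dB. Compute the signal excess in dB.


52 dB


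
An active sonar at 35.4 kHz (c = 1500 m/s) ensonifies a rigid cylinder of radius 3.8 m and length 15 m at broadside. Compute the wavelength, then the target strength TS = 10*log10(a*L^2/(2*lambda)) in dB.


Step 1: lambda = c/f = 1500/35400 = 0.04237 m
Step 2: TS = 10*log10(a*L^2/(2*lambda)) = 10*log10(3.8*15^2/(2*0.04237)) = 40.04

40.04 dB


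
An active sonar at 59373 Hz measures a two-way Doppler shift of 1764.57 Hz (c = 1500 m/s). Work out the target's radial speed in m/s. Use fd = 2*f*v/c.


From fd = 2*f*v/c, v = c*fd/(2*f) = 1500 * 1764.57 / (2*59373) = 22.29

22.29 m/s


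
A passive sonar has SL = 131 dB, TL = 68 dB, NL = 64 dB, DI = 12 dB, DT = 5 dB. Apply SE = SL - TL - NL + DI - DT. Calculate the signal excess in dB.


6 dB


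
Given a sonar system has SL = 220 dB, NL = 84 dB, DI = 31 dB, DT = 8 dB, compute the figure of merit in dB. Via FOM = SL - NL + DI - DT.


FOM = SL - NL + DI - DT = 220 - 84 + 31 - 8 = 159

159 dB


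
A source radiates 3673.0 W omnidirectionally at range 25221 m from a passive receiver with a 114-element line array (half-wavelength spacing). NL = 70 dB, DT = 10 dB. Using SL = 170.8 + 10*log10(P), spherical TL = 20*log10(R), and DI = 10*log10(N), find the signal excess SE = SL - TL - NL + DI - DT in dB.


Step 1: SL = 170.8 + 10*log10(3673.0) = 206.45 dB
Step 2: TL = 20*log10(25221) = 88.04 dB
Step 3: DI = 10*log10(114) = 20.57 dB
Step 4: SE = SL - TL - NL + DI - DT = 206.45 - 88.04 - 70 + 20.57 - 10 = 58.98

58.98 dB


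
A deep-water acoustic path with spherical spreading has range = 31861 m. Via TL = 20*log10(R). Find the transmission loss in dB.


TL = 20*log10(31861) = 90.07

90.07 dB


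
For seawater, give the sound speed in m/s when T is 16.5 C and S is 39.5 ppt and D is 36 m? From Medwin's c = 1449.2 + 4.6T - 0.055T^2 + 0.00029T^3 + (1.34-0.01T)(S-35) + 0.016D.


c = 1449.2 + 4.6*16.5 - 0.055*16.5^2 + 0.00029*16.5^3 + (1.34 - 0.01*16.5)*(39.5 - 35) + 0.016*36 = 1517.29

1517.29 m/s


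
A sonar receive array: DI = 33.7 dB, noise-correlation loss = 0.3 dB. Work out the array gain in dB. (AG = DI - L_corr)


33.4 dB


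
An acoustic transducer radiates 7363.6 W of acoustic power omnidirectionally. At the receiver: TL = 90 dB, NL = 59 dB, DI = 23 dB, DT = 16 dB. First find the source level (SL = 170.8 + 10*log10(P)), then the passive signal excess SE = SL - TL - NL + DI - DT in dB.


Step 1: SL = 170.8 + 10*log10(7363.6) = 209.47 dB
Step 2: SE = SL - TL - NL + DI - DT = 209.47 - 90 - 59 + 23 - 16 = 67.47

67.47 dB


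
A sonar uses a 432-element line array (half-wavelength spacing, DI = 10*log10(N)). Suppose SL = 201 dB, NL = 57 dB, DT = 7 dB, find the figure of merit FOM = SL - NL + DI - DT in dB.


Step 1: DI = 10*log10(432) = 26.35 dB
Step 2: FOM = SL - NL + DI - DT = 201 - 57 + 26.35 - 7 = 163.35

163.35 dB


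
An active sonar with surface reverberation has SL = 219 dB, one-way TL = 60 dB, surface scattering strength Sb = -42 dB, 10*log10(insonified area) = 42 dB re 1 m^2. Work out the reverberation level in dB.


RL = SL - 2*TL + Sb + 10*log10(A) = 219 - 2*60 + (-42) + 42 = 99

99 dB


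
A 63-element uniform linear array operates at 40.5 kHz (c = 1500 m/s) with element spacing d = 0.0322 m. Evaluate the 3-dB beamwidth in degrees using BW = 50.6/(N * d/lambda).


0.92 deg


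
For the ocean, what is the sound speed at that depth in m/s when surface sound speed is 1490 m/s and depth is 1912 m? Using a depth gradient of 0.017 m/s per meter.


c = 1490 + 0.017 * 1912 = 1522.504

1522.504 m/s


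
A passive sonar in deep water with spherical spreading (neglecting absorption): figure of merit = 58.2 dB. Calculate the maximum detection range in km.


At max range FOM = TL, so 20*log10(R) = 58.2
R = 10^(58.2/20) = 812.83 m = 0.81 km

0.81 km


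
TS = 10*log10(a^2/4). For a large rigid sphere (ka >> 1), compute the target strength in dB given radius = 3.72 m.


TS = 10*log10(3.72^2 / 4) = 10*log10(3.4596) = 5.39

5.39 dB


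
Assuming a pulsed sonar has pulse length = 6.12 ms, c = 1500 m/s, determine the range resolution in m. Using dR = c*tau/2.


dR = c*tau/2 = 1500 * 6.12e-3 / 2 = 4.59

4.59 m


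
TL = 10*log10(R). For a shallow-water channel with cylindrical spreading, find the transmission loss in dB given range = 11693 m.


TL = 10*log10(11693) = 40.68

40.68 dB


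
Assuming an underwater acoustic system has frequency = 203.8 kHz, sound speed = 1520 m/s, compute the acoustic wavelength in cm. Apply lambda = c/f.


lambda = c/f = 1520 / 203800 = 0.0075 m = 0.75 cm

0.75 cm


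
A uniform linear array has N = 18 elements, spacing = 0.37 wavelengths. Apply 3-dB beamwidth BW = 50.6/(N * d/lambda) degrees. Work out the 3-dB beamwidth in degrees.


BW = 50.6 / (18 * 0.37) = 50.6 / 6.66 = 7.6

7.6 deg


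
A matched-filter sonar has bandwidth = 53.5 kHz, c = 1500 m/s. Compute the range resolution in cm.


1.4 cm


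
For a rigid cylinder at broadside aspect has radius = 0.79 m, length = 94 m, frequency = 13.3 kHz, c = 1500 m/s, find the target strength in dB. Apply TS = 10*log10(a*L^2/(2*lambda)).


lambda = 1500/13300 = 0.11278 m
TS = 10*log10(0.79*94^2/(2*0.11278)) = 44.91

44.91 dB


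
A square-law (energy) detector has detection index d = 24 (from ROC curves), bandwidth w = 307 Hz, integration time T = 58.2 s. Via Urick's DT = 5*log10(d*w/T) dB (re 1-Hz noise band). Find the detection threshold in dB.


10.51 dB


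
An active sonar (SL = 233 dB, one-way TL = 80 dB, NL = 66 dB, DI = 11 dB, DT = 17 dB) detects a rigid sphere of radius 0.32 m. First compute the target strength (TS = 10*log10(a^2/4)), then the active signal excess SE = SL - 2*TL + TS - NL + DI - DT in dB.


Step 1: TS = 10*log10(0.32^2/4) = -15.92 dB
Step 2: SE = SL - 2*TL + TS - NL + DI - DT = 233 - 2*80 + (-15.92) - 66 + 11 - 17 = -14.92

-14.92 dB


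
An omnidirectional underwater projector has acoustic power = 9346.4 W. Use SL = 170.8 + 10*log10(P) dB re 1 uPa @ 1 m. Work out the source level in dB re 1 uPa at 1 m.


SL = 170.8 + 10*log10(9346.4) = 170.8 + 39.71 = 210.51

210.51 dB


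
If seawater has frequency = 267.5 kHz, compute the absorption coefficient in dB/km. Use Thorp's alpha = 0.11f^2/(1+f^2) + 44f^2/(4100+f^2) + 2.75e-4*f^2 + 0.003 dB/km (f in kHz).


61.406 dB/km


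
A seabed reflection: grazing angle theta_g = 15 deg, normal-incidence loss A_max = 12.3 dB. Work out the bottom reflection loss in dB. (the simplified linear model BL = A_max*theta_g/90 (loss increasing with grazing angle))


BL = A_max * theta_g / 90 = 12.3 * 15 / 90 = 2.05

2.05 dB
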